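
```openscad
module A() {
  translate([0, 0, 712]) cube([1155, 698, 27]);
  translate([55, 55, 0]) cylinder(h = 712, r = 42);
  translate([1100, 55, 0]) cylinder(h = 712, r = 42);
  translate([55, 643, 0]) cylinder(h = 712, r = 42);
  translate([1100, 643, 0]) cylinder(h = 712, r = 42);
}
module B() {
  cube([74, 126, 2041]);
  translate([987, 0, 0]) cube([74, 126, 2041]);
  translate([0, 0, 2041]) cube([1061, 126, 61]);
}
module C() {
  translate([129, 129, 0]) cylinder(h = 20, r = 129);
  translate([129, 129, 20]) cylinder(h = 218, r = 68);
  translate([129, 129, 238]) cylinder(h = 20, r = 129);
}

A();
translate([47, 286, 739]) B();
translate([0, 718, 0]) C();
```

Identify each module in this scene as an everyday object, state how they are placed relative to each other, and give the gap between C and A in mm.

A is a table. B is a door frame. C is a spool. The door frame is on top of the table, centred. The spool is on the floor beside the table on its +y side. The gap between the spool and the table is 20 mm.

The spool's nearest face is 20 mm from the table's +y face.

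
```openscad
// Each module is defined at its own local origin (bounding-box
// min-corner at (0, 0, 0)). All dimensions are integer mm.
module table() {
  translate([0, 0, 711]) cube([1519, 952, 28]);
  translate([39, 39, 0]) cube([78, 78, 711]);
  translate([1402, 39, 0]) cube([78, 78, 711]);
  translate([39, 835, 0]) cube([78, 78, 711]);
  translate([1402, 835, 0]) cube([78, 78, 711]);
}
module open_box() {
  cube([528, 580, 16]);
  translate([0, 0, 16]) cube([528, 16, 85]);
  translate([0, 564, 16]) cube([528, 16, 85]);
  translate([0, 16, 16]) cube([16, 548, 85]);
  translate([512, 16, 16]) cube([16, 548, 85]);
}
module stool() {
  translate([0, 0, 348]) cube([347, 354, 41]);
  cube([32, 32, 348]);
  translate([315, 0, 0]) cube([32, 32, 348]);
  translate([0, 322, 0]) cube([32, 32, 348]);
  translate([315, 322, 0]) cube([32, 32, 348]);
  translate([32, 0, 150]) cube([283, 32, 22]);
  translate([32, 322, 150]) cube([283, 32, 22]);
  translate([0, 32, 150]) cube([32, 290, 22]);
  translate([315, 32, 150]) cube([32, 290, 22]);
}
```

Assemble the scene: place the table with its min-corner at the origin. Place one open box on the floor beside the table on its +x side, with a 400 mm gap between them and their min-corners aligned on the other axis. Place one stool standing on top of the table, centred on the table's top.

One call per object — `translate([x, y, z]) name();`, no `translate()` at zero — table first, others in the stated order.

table();
translate([1919, 0, 0]) open_box();
translate([586, 299, 739]) stool();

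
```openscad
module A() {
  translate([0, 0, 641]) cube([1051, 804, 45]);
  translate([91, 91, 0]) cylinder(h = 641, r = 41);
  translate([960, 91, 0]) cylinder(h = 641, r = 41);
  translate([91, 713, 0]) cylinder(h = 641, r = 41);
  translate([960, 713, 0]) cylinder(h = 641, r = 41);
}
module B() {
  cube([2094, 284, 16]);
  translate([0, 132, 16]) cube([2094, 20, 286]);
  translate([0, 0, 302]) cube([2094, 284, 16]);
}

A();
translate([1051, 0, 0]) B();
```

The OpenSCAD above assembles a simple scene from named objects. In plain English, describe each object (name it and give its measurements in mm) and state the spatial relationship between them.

A is a table with a 1051×804 mm rectangular top, 45 mm thick, top surface at z = 686 mm, supported by four round legs of 82 mm diameter, each leg's bounding box inset 50 mm from the nearest pair of top edges, running from the floor.

B is an I-beam lying along x, 2094 mm long. Overall section height 318 mm. Two flanges 284 mm wide (y) and 16 mm thick, one on the floor and one at the top; a web 20 mm thick runs between them, centred on the flange width.

The I-beam is against the table's +x side, with their −y faces flush.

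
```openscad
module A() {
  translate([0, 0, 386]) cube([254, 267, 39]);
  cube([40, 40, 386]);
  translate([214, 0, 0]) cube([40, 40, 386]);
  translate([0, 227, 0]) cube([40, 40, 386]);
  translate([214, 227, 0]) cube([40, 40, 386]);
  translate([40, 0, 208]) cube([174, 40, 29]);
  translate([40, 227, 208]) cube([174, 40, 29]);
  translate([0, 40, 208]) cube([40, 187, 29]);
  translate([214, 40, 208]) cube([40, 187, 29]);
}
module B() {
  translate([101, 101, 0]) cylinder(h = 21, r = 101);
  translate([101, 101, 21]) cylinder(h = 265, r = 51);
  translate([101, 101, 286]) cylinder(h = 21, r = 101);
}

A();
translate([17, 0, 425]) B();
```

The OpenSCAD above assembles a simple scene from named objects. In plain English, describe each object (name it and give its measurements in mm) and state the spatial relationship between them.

A is a simple wooden stool: a rectangular seat 254 mm (x) by 267 mm (y), 39 mm thick, top face at z = 425 mm, on four square legs, each 40×40 mm in cross-section. The legs rest on z = 0, each flush with a corner of the seat. Four stretchers, 40 mm wide and 29 mm tall, connect adjacent legs with their undersides at z = 208 mm, each running between the inner faces of the legs it joins and aligned with the legs' outer faces on the other axis.

B is a spool: two coaxial disc flanges of radius 101 mm and thickness 21 mm, joined by a core cylinder of radius 51 mm and height 265 mm. The lower flange rests on z = 0 and the three cylinders share a vertical axis.

The spool is on top of the stool.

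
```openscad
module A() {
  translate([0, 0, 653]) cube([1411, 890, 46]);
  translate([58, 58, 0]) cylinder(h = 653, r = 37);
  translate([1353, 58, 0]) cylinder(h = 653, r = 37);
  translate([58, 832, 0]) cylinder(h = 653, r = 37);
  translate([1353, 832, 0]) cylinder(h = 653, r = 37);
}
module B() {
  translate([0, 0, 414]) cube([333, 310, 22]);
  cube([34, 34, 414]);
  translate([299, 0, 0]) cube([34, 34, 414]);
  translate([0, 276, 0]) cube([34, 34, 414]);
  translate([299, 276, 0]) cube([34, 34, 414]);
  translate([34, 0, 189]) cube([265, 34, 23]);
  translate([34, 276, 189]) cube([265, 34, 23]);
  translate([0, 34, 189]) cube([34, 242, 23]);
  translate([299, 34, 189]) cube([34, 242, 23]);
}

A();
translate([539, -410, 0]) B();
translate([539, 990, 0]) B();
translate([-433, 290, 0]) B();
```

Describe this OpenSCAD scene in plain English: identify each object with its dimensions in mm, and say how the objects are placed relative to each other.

A is a table: top 1411 mm (x) × 890 mm (y), 46 mm thick, upper face at z = 699 mm, on four round legs of 74 mm diameter, each leg's bounding box inset 21 mm from the nearest pair of top edges, running from z = 0 to the bottom of the top.

B is a four-legged stool. The seat is 333×310 mm, 22 mm thick, top at z = 436 mm. It stands on four square legs, each 34×34 mm in cross-section, from z = 0 to the seat underside, each flush with a corner of the seat. Four stretchers, 34 mm wide and 23 mm tall, connect adjacent legs with their undersides at z = 189 mm, each running between the inner faces of the legs it joins and aligned with the legs' outer faces on the other axis.

Three stools sit around the table at the −y, +y, −x sides.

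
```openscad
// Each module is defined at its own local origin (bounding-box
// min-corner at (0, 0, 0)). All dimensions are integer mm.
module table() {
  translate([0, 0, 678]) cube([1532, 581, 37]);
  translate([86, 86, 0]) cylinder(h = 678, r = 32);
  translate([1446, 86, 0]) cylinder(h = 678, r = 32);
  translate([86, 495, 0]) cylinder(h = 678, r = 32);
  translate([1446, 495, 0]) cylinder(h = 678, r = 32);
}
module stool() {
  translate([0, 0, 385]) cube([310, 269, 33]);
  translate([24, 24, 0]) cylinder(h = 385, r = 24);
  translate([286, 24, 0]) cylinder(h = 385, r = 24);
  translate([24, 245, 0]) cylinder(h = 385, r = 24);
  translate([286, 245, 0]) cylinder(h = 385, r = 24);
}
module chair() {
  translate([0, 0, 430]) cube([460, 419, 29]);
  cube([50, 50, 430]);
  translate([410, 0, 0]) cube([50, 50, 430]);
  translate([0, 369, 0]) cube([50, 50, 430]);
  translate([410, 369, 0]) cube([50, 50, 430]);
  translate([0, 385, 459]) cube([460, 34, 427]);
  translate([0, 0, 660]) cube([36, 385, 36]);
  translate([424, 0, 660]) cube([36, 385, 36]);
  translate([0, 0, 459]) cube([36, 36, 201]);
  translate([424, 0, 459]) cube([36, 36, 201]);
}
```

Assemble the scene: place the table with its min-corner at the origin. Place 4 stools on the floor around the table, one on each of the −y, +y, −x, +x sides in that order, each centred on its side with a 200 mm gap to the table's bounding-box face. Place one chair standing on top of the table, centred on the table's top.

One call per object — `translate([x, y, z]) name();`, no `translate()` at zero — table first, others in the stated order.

table();
translate([611, -469, 0]) stool();
translate([611, 781, 0]) stool();
translate([-510, 156, 0]) stool();
translate([1732, 156, 0]) stool();
translate([536, 81, 715]) chair();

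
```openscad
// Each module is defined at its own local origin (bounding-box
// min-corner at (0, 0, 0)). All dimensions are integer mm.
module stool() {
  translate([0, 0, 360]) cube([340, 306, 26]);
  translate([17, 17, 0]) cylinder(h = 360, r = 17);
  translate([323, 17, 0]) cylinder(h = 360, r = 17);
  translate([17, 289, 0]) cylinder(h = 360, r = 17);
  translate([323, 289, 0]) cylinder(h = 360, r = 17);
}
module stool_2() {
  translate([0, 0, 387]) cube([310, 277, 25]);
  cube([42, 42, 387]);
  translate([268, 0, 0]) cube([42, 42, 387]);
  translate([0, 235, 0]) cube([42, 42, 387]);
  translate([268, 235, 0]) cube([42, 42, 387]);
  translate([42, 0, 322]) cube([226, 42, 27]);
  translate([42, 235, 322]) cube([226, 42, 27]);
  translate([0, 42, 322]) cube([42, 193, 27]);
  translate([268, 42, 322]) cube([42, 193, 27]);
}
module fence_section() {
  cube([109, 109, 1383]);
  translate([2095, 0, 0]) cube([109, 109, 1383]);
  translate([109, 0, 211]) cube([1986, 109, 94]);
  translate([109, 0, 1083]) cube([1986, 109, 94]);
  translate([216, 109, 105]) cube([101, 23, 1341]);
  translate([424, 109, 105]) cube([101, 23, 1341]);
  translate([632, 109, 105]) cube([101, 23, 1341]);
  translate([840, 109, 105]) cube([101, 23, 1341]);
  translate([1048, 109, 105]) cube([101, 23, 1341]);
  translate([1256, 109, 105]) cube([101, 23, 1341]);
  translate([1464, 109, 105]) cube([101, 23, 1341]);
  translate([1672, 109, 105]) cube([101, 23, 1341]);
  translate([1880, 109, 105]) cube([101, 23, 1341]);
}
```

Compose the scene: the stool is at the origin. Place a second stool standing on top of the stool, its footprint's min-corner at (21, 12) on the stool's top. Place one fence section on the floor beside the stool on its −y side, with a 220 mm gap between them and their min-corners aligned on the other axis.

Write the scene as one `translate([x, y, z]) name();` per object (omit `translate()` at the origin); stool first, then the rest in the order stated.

stool();
translate([21, 12, 386]) stool_2();
translate([0, -352, 0]) fence_section();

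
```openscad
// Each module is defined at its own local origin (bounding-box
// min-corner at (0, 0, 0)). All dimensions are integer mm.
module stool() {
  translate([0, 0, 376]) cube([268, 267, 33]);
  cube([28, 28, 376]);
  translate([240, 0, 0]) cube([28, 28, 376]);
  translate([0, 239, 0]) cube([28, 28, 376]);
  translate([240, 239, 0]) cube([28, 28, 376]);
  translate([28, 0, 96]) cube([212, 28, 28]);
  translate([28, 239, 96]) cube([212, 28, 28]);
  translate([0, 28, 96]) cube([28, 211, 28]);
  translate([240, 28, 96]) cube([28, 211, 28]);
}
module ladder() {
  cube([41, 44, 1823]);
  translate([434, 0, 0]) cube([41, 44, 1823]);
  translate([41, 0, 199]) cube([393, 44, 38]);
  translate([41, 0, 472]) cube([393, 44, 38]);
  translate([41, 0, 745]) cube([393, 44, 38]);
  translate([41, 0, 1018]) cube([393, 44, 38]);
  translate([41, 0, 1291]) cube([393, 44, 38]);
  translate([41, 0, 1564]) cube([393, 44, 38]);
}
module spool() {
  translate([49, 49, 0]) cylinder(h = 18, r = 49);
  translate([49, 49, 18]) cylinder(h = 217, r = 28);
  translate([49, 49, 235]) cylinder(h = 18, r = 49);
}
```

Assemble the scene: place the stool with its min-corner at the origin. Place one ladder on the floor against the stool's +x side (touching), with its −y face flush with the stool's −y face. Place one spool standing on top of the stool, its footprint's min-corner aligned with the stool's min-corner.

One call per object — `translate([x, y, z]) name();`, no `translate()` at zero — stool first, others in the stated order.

stool();
translate([268, 0, 0]) ladder();
translate([0, 0, 409]) spool();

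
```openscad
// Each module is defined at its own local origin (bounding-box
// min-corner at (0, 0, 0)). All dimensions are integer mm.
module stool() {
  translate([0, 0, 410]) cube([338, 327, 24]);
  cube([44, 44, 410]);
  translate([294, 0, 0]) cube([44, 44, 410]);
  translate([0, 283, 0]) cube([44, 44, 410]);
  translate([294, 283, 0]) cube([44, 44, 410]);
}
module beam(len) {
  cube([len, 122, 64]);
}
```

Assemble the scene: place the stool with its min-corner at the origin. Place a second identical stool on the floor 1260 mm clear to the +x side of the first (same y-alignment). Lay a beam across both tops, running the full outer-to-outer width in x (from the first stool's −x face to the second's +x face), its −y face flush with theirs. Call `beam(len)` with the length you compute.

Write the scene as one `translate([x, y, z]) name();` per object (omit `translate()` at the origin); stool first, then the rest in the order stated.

stool();
translate([1598, 0, 0]) stool();
translate([0, 0, 434]) beam(1936);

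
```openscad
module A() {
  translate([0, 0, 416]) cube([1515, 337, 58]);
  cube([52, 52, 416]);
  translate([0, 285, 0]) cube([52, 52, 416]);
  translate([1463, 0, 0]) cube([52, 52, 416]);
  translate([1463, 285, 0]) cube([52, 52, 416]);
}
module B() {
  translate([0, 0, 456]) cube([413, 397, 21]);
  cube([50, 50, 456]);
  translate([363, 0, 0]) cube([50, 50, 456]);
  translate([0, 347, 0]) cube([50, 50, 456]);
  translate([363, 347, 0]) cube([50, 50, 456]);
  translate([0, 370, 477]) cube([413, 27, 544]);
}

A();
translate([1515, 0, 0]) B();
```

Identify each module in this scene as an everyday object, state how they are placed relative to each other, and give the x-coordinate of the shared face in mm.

A is a bench. B is a chair. The chair is against the bench's +x side, with their −y faces flush. The x-coordinate of the shared face is 1515 mm.

The bench's +x face and the chair's −x face are both at x = 1515 mm.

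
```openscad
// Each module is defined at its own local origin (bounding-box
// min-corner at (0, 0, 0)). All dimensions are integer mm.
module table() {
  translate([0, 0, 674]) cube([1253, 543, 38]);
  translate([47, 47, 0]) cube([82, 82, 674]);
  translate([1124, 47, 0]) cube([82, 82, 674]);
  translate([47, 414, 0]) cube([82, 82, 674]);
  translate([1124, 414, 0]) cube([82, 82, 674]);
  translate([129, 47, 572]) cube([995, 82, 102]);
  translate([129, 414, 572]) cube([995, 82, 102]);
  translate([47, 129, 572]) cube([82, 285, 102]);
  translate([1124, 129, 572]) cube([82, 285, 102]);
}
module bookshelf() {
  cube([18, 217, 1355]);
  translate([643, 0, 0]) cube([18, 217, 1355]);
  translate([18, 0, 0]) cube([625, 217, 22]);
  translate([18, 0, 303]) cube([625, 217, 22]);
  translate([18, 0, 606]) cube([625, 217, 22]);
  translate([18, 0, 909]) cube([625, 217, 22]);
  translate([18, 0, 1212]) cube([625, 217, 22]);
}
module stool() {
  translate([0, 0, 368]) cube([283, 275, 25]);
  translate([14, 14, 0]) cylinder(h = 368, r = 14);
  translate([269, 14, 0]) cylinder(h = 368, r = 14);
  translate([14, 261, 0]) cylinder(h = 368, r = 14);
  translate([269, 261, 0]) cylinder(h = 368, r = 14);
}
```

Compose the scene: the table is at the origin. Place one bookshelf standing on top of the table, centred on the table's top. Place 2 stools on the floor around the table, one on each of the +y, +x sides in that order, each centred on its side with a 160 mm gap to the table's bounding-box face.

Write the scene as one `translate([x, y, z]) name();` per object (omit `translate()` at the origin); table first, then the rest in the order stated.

table();
translate([296, 163, 712]) bookshelf();
translate([485, 703, 0]) stool();
translate([1413, 134, 0]) stool();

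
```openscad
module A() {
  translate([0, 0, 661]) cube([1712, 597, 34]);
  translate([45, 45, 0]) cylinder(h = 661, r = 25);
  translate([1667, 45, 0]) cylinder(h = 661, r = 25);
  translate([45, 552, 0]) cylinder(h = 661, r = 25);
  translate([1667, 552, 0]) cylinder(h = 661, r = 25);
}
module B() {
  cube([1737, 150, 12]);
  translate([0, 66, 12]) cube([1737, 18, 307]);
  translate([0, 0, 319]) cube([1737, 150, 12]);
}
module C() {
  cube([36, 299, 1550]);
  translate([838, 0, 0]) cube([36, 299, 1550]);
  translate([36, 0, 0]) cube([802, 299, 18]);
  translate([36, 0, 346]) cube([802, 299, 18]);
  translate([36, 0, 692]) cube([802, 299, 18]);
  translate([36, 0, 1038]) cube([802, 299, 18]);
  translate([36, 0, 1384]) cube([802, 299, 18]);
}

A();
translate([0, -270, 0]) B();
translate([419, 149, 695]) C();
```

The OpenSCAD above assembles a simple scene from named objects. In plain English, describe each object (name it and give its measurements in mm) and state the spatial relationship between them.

A is a table with a 1712×597 mm rectangular top, 34 mm thick, top surface at z = 695 mm, supported by four round legs of 50 mm diameter, each leg's bounding box inset 20 mm from the nearest pair of top edges, running from the floor.

B is an I-beam lying along x, 1737 mm long. Overall section height 331 mm. Two flanges 150 mm wide (y) and 12 mm thick, one on the floor and one at the top; a web 18 mm thick runs between them, centred on the flange width.

C is an open bookshelf. Two side panels, each 36 mm thick, 299 mm deep and 1550 mm tall, stand 874 mm apart (outside-to-outside). Between them sit 5 shelves, each 18 mm thick and 299 mm deep, spanning the full gap between the sides. The bottom shelf rests on the floor (its underside at z = 0) and the clear gap between one shelf's top and the next shelf's underside is 328 mm.

The I-beam is on the floor beside the table on its −y side. The bookshelf is on top of the table, centred.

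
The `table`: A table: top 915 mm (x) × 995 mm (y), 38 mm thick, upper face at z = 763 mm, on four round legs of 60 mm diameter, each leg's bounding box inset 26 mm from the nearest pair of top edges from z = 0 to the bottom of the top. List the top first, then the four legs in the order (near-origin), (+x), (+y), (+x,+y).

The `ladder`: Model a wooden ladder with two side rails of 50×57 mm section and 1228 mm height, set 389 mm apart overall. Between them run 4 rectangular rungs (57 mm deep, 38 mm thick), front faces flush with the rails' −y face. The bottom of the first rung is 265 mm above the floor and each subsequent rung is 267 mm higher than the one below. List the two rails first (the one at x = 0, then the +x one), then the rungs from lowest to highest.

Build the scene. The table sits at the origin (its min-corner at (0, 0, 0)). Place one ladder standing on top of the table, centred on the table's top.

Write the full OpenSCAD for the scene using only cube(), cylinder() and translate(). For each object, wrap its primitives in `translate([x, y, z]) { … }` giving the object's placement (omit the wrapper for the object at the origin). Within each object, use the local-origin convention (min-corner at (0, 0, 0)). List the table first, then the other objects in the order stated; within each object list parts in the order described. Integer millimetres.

translate([0, 0, 725]) cube([915, 995, 38]);
translate([56, 56, 0]) cylinder(h = 725, r = 30);
translate([859, 56, 0]) cylinder(h = 725, r = 30);
translate([56, 939, 0]) cylinder(h = 725, r = 30);
translate([859, 939, 0]) cylinder(h = 725, r = 30);
translate([263, 469, 763]) {
  cube([50, 57, 1228]);
  translate([339, 0, 0]) cube([50, 57, 1228]);
  translate([50, 0, 265]) cube([289, 57, 38]);
  translate([50, 0, 532]) cube([289, 57, 38]);
  translate([50, 0, 799]) cube([289, 57, 38]);
  translate([50, 0, 1066]) cube([289, 57, 38]);
}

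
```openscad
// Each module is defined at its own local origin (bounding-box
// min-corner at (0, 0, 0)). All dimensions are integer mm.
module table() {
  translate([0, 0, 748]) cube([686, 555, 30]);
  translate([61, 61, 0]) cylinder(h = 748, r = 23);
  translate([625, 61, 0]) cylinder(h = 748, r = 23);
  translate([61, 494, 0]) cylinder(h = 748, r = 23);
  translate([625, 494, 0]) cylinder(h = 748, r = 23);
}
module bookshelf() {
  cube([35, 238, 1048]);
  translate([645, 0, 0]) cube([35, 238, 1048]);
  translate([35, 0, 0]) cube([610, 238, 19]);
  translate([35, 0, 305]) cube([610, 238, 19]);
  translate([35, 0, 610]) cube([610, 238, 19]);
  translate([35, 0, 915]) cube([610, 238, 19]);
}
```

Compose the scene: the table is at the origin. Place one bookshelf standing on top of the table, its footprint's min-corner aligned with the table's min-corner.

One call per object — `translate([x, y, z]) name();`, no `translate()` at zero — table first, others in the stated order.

table();
translate([0, 0, 778]) bookshelf();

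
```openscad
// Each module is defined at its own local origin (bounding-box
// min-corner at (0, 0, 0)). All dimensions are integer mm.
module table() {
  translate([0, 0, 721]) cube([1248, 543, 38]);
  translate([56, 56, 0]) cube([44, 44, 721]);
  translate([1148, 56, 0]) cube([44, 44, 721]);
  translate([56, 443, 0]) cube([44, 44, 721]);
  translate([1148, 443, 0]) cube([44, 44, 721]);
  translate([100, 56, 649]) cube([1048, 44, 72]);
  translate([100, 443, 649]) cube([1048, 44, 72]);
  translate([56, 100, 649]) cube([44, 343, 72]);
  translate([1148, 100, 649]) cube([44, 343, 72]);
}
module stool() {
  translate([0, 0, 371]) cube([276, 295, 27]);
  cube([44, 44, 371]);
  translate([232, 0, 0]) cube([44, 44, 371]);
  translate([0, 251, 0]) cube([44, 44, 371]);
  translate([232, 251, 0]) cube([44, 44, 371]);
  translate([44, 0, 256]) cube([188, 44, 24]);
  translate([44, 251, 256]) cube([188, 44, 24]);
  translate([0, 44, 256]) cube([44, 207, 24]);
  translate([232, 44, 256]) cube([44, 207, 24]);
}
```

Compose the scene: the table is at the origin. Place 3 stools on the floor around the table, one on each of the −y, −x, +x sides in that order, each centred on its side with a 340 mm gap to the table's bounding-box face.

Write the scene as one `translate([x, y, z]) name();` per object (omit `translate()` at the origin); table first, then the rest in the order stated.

table();
translate([486, -635, 0]) stool();
translate([-616, 124, 0]) stool();
translate([1588, 124, 0]) stool();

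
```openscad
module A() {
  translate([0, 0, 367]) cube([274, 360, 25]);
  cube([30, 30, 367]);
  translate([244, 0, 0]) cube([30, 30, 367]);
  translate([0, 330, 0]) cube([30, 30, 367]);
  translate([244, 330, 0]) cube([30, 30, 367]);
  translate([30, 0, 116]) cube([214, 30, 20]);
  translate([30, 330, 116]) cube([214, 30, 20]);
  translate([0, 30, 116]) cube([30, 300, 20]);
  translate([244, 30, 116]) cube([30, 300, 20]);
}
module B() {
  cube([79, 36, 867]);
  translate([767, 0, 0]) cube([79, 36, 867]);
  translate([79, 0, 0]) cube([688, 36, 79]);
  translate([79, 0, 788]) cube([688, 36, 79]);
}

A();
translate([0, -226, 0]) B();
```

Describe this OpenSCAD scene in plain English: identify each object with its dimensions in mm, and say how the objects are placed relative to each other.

A is a four-legged stool. The seat is 274×360 mm, 25 mm thick, top at z = 392 mm. It stands on four square legs, each 30×30 mm in cross-section, from z = 0 to the seat underside, each flush with a corner of the seat. Four stretchers, 30 mm wide and 20 mm tall, connect adjacent legs with their undersides at z = 116 mm, each running between the inner faces of the legs it joins and aligned with the legs' outer faces on the other axis.

B is a rectangular picture frame lying in the x–z plane (depth along y). The opening is 688 mm wide (x) by 709 mm tall (z), surrounded by a border 79 mm wide on all four sides. The frame is 36 mm deep and is made of two full-height vertical stiles with two horizontal rails fitted between them.

The picture frame is on the floor beside the stool on its −y side.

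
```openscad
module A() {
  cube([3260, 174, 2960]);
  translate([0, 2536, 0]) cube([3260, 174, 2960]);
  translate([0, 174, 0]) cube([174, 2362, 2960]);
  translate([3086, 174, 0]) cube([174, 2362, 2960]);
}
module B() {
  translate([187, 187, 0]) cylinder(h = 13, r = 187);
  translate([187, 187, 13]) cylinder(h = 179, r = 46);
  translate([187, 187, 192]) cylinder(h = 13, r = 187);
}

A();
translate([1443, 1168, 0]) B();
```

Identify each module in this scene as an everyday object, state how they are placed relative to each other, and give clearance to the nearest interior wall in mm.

Clearances: x = 1269, y = 994; minimum 994 mm.

A is a house frame. B is a spool. The spool sits inside the house frame, centred. The clearance to the nearest interior wall is 994 mm.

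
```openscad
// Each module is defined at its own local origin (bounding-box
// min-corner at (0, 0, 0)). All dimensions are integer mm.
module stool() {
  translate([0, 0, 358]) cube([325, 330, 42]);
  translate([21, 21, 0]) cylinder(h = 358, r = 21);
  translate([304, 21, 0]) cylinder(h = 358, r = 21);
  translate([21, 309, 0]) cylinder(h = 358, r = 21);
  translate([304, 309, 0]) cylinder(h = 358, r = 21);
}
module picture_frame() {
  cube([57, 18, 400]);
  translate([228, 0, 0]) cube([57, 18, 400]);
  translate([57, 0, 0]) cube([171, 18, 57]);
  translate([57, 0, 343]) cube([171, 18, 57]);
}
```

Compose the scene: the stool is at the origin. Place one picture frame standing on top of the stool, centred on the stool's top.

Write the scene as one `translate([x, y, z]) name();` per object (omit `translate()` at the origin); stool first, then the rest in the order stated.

stool();
translate([20, 156, 400]) picture_frame();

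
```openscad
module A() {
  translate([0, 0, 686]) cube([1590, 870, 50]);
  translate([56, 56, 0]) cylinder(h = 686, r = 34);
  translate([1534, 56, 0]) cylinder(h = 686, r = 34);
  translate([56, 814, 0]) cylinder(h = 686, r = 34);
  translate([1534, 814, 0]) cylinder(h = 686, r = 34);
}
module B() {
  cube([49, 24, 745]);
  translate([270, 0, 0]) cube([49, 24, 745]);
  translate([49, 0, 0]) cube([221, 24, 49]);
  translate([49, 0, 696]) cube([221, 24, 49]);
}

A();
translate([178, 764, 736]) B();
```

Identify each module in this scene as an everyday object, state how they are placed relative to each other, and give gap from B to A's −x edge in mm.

A is a table. B is a picture frame. The picture frame is on top of the table. The gap from the picture frame to the table's −x edge is 178 mm.

The picture frame's min-x is at 178; the table's min-x is 0; gap = 178 mm.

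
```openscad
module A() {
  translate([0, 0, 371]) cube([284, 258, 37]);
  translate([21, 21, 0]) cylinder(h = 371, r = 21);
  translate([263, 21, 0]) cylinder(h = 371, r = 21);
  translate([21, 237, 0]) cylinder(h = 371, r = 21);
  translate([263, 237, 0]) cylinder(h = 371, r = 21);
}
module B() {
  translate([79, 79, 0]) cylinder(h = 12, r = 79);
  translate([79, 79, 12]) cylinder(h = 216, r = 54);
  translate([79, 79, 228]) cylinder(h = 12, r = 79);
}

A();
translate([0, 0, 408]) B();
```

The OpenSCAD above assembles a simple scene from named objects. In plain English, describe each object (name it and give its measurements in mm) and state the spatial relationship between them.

A is a four-legged stool. The seat is 284×258 mm, 37 mm thick, top at z = 408 mm. It stands on four round legs, each 42 mm in diameter, from z = 0 to the seat underside, each leg's axis is inset half a diameter from the nearest pair of seat edges (so the leg's bounding box is flush with the corner).

B is a spool: two coaxial disc flanges of radius 79 mm and thickness 12 mm, joined by a core cylinder of radius 54 mm and height 216 mm. The lower flange rests on z = 0 and the three cylinders share a vertical axis.

The spool is on top of the stool.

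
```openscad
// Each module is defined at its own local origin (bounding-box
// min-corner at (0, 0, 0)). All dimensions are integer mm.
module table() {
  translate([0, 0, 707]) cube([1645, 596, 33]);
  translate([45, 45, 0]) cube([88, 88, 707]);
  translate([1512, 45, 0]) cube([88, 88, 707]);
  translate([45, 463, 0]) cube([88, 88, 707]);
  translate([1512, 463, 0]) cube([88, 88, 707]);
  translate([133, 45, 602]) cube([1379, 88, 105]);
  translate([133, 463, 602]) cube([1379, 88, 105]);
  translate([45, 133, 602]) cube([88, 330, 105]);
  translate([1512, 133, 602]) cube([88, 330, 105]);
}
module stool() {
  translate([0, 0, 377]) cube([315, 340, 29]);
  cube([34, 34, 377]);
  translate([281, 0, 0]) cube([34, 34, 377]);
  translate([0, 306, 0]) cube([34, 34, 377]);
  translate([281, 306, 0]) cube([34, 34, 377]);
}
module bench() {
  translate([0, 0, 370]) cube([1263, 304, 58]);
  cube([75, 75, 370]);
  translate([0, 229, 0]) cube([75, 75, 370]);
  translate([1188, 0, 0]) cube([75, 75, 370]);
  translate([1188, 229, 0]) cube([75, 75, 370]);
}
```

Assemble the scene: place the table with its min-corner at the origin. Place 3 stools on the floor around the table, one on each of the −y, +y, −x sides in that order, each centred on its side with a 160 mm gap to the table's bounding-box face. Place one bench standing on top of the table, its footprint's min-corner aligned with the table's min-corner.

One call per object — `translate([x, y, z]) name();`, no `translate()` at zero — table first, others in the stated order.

table();
translate([665, -500, 0]) stool();
translate([665, 756, 0]) stool();
translate([-475, 128, 0]) stool();
translate([0, 0, 740]) bench();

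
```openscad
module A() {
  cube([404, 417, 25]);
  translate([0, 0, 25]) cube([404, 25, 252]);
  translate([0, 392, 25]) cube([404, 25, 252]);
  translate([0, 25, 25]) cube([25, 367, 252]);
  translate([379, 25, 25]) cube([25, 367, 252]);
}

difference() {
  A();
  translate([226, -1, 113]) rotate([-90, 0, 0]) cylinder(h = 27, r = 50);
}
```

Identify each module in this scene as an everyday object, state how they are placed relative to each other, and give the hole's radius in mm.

A is an open box. The open box has a circular hole through its front wall. The hole's radius is 50 mm.

The subtracted cylinder has r = 50 mm.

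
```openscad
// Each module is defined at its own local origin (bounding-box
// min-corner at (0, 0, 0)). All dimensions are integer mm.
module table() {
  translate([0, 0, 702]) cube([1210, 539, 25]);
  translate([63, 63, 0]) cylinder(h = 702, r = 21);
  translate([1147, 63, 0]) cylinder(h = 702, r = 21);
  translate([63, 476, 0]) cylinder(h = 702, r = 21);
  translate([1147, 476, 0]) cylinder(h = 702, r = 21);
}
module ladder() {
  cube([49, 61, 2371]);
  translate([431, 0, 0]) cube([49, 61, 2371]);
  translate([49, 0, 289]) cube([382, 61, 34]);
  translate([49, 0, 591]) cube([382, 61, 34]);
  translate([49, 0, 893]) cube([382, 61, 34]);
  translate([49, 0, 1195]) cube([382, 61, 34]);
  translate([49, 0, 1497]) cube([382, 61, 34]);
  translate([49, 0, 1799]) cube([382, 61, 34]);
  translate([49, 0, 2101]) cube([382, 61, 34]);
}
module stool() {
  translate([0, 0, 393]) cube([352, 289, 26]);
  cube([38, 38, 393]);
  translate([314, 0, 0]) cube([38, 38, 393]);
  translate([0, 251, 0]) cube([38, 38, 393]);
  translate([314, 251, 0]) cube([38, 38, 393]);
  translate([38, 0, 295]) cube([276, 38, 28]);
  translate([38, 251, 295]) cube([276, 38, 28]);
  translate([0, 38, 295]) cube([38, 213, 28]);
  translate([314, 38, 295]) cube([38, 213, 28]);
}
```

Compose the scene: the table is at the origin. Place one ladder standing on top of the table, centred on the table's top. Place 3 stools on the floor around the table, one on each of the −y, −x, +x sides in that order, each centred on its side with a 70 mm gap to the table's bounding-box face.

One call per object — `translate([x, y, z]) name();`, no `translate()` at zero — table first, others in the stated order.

table();
translate([365, 239, 727]) ladder();
translate([429, -359, 0]) stool();
translate([-422, 125, 0]) stool();
translate([1280, 125, 0]) stool();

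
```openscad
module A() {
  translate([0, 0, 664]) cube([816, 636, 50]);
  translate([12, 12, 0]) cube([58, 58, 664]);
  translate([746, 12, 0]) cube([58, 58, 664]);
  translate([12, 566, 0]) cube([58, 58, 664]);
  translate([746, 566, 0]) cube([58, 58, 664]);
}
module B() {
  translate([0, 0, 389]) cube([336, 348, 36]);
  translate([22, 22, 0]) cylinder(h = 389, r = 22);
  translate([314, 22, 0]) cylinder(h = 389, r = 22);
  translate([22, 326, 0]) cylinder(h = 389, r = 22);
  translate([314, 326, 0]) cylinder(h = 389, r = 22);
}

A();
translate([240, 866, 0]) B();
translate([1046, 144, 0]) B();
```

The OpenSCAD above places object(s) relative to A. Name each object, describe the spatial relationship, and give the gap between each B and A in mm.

A is a table. B is a stool. Two stools sit around the table at the +y, +x sides. The gap between each stool and the table is 230 mm.

Each stool's nearest face is 230 mm from the table's bounding box.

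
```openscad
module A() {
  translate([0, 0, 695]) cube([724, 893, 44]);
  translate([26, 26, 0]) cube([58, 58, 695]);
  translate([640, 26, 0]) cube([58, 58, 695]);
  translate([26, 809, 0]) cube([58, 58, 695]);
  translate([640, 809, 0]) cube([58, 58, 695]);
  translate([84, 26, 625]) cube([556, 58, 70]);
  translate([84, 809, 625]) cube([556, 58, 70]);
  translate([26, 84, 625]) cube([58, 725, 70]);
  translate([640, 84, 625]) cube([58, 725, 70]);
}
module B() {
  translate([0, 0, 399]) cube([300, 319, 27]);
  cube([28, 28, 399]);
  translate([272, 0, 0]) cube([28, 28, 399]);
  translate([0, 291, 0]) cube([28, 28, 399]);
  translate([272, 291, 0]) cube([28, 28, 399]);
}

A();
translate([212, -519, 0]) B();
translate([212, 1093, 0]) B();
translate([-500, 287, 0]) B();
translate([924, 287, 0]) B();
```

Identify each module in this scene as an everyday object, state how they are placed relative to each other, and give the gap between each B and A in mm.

Each stool's nearest face is 200 mm from the table's bounding box.

A is a table. B is a stool. Four stools sit around the table at the −y, +y, −x, +x sides. The gap between each stool and the table is 200 mm.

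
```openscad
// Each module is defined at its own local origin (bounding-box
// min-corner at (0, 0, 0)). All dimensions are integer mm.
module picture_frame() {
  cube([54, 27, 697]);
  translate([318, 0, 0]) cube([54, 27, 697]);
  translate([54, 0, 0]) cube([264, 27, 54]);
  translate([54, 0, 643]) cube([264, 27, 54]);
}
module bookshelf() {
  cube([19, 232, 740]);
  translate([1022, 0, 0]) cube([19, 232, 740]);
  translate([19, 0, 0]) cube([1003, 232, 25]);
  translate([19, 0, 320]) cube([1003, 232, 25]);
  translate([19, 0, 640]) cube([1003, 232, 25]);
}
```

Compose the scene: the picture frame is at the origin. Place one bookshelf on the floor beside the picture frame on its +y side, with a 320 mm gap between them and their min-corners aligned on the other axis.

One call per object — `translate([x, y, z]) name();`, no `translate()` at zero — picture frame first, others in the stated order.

picture_frame();
translate([0, 347, 0]) bookshelf();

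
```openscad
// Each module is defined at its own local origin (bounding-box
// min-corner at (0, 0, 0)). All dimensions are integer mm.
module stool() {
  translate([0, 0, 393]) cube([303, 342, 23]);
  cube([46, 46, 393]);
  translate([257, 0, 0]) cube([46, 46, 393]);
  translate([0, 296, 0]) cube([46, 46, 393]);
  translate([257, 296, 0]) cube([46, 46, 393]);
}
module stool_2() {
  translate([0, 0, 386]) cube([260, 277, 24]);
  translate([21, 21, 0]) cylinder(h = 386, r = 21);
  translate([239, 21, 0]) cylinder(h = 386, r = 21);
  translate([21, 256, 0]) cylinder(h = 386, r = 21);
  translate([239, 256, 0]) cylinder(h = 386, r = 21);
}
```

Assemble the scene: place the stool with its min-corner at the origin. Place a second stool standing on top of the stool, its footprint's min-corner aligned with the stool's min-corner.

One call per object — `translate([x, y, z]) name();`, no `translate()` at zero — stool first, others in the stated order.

stool();
translate([0, 0, 416]) stool_2();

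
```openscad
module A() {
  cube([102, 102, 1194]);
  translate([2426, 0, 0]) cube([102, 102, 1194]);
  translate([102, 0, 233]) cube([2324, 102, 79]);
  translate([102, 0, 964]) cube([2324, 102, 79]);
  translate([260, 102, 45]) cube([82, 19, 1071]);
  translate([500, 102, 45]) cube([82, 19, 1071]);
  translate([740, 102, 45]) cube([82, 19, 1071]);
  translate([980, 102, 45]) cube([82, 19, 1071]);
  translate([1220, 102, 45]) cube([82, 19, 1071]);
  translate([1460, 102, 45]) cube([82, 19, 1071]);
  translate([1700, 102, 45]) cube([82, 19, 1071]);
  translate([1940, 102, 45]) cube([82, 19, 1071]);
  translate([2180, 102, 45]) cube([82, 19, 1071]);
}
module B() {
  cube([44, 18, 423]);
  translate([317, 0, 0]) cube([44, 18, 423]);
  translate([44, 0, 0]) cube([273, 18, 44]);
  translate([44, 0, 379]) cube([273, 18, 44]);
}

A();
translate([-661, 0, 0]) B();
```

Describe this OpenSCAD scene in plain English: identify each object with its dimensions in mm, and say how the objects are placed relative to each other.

A is a fence section. Two 102×102 mm posts, 1194 mm tall, stand on the floor with a clear span of 2324 mm between their inner faces. Two horizontal rails of 102×79 mm section span the gap between the posts with their undersides at z = 233 mm and z = 964 mm, flush with the posts' −y face. 9 pickets, each 82 mm wide, 19 mm thick and 1071 mm tall, are fixed to the +y face of the rails with their bottoms at z = 45 mm, evenly spaced across the span with equal gaps (rounded down to the nearest mm) at the −x end and between each pair — any rounding remainder accumulates at the +x end.

B is a rectangular picture frame lying in the x–z plane (depth along y). The opening is 273 mm wide (x) by 335 mm tall (z), surrounded by a border 44 mm wide on all four sides. The frame is 18 mm deep and is made of two full-height vertical stiles with two horizontal rails fitted between them.

The picture frame is on the floor beside the fence section on its −x side.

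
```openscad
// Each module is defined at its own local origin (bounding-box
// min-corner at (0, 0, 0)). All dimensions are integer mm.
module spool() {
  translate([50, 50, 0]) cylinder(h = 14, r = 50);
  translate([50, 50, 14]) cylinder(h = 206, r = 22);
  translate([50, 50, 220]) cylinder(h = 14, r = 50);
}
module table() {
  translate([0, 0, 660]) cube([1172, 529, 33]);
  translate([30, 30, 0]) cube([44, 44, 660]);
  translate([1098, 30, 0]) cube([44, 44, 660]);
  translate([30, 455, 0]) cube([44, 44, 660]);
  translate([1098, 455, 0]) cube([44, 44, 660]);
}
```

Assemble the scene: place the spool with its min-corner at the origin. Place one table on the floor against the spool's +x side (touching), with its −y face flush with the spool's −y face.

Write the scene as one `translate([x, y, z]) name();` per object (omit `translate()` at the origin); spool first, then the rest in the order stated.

spool();
translate([100, 0, 0]) table();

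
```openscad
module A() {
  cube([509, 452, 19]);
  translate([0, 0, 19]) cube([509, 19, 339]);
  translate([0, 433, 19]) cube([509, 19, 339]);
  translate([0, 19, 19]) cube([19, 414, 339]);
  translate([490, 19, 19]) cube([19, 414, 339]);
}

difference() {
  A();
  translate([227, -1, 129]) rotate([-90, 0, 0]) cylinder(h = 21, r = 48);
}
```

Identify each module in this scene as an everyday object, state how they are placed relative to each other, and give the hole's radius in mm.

The subtracted cylinder has r = 48 mm.

A is an open box. The open box has a circular hole through its front wall. The hole's radius is 48 mm.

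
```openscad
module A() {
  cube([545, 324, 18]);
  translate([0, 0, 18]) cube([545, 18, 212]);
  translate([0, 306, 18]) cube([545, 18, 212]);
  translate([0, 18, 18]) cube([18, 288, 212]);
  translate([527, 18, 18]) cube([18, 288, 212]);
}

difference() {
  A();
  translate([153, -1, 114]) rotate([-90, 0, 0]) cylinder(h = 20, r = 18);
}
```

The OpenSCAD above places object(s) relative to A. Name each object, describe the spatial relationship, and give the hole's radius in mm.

The subtracted cylinder has r = 18 mm.

A is an open box. The open box has a circular hole through its front wall. The hole's radius is 18 mm.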